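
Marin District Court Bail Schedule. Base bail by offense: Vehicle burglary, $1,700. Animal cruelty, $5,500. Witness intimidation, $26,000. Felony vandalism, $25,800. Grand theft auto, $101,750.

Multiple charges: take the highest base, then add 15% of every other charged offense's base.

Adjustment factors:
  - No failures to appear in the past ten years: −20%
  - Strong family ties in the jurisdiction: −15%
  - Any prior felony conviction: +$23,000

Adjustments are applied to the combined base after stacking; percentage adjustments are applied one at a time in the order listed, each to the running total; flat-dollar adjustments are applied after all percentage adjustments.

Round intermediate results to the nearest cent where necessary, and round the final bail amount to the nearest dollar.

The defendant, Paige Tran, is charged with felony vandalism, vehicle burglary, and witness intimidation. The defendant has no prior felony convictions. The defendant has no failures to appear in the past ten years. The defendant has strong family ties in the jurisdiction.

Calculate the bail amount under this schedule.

Base amounts from the schedule: felony vandalism $25,800; vehicle burglary $1,700; witness intimidation $26,000.
Stacking rule: highest base plus 15% of each additional charge. Highest is witness intimidation at $26,000. Additional: $25,800 × 15% = $3,870; $1,700 × 15% = $255. Combined base = $26,000 + $4,125 = $30,125.
No failures to appear in the past ten years (−20%): $30,125 × 0.8 = $24,100.
Strong family ties in the jurisdiction (−15%): $24,100 × 0.85 = $20,485.

$20,485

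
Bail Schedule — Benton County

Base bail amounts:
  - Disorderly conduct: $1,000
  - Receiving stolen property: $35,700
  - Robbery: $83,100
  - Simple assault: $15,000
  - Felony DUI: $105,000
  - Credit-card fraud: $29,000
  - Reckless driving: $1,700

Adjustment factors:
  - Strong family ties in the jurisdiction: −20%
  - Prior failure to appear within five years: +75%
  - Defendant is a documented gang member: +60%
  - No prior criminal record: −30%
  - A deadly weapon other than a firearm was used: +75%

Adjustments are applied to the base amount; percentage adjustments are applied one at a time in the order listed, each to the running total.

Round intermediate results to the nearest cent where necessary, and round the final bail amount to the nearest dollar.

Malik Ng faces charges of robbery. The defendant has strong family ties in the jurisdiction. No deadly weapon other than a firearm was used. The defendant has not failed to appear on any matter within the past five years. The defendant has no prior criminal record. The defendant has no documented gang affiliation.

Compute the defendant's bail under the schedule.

$46,536

Base amounts from the schedule: robbery $83,100.
Single charge. Combined base = $83,100.
Strong family ties in the jurisdiction (−20%): $83,100 × 0.8 = $66,480.
No prior criminal record (−30%): $66,480 × 0.7 = $46,536.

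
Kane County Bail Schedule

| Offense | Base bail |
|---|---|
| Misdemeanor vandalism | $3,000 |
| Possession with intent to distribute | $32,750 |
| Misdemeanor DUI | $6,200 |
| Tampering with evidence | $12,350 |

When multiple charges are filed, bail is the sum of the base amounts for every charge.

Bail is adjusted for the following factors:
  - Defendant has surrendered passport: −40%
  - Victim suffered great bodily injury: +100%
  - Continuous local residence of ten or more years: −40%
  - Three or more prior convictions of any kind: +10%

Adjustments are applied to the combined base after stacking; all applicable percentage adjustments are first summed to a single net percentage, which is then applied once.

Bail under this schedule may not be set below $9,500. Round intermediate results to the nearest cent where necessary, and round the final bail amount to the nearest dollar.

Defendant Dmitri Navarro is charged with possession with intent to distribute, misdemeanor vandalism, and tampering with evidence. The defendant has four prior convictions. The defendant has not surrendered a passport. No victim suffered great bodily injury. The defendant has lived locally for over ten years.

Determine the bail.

Base amounts from the schedule: possession with intent to distribute $32,750; misdemeanor vandalism $3,000; tampering with evidence $12,350.
Stacking rule: sum of all bases. $32,750 + $3,000 + $12,350 = $48,100.
Net percentage adjustment: −40% +10% = −30%. $48,100 × 0.7 = $33,670.
$33,670 is at or above the $9,500 minimum.

$33,670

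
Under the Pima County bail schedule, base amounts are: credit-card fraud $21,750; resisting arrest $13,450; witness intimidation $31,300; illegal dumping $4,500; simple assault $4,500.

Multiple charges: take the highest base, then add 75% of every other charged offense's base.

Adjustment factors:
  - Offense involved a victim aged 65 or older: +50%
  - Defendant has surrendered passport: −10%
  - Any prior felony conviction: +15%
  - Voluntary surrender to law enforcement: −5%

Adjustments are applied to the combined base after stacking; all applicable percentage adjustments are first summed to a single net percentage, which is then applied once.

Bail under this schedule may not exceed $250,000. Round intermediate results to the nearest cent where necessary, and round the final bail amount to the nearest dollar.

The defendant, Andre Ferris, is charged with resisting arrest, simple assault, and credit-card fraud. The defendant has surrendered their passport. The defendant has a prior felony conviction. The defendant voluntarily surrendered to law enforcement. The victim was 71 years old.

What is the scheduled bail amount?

$52,819

Base amounts from the schedule: resisting arrest $13,450; simple assault $4,500; credit-card fraud $21,750.
Stacking rule: highest base plus 75% of each additional charge. Highest is credit-card fraud at $21,750. Additional: $13,450 × 75% = $10,087.50; $4,500 × 75% = $3,375. Combined base = $21,750 + $13,462.50 = $35,212.50.
Net percentage adjustment: +50% −10% +15% −5% = +50%. $35,212.50 × 1.5 = $52,818.75.
$52,818.75 is within the $250,000 maximum.
Rounded to the nearest dollar: $52,819.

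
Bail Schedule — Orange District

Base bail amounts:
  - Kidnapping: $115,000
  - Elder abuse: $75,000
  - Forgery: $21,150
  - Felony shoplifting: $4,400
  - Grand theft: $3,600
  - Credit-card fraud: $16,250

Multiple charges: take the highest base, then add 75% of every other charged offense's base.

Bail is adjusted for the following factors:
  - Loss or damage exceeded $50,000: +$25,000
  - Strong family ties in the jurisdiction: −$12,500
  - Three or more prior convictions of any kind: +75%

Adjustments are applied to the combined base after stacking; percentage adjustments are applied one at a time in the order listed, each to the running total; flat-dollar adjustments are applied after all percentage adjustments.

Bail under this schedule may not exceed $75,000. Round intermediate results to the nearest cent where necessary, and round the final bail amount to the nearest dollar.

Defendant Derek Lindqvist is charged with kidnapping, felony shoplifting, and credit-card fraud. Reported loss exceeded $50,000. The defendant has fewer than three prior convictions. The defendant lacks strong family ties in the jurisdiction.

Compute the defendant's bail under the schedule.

$75,000

Base amounts from the schedule: kidnapping $115,000; felony shoplifting $4,400; credit-card fraud $16,250.
Stacking rule: highest base plus 75% of each additional charge. Highest is kidnapping at $115,000. Additional: $4,400 × 75% = $3,300; $16,250 × 75% = $12,187.50. Combined base = $115,000 + $15,487.50 = $130,487.50.
Loss or damage exceeded $50,000 (+$25,000 flat): $130,487.50 + $25,000 = $155,487.50.
Result $155,487.50 exceeds the maximum of $75,000; bail is capped at $75,000.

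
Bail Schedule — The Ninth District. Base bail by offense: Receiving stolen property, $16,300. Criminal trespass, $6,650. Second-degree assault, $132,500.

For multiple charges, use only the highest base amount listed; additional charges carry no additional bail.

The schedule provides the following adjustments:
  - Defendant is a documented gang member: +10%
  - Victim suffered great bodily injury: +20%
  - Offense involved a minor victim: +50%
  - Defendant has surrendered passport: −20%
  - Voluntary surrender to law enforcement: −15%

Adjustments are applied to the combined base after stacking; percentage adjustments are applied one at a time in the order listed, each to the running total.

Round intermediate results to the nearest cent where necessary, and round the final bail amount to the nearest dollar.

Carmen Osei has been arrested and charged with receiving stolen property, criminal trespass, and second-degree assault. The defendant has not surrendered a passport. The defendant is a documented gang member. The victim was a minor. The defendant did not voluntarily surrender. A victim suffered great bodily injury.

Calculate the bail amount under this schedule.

Base amounts from the schedule: receiving stolen property $16,300; criminal trespass $6,650; second-degree assault $132,500.
Stacking rule: use the highest base only. Highest is second-degree assault at $132,500. Combined base = $132,500.
Defendant is a documented gang member (+10%): $132,500 × 1.1 = $145,750.
Victim suffered great bodily injury (+20%): $145,750 × 1.2 = $174,900.
Offense involved a minor victim (+50%): $174,900 × 1.5 = $262,350.

$262,350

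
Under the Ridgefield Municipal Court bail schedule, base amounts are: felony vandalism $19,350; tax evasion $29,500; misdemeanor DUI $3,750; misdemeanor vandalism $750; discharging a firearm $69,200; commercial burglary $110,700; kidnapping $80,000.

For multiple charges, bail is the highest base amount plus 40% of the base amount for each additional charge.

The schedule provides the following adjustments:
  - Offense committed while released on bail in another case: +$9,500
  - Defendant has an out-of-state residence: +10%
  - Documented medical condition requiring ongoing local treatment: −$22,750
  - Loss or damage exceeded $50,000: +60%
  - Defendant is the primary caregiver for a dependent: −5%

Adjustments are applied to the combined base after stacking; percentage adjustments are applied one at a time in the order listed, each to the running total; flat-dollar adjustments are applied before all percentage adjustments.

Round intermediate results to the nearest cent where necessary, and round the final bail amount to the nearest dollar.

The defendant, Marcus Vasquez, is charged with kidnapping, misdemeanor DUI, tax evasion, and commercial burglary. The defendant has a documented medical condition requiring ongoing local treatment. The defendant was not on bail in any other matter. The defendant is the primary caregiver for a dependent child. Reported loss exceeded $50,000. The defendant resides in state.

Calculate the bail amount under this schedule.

Base amounts from the schedule: kidnapping $80,000; misdemeanor DUI $3,750; tax evasion $29,500; commercial burglary $110,700.
Stacking rule: highest base plus 40% of each additional charge. Highest is commercial burglary at $110,700. Additional: $80,000 × 40% = $32,000; $3,750 × 40% = $1,500; $29,500 × 40% = $11,800. Combined base = $110,700 + $45,300 = $156,000.
Documented medical condition requiring ongoing local treatment (−$22,750 flat): $156,000 − $22,750 = $133,250.
Loss or damage exceeded $50,000 (+60%): $133,250 × 1.6 = $213,200.
Defendant is the primary caregiver for a dependent (−5%): $213,200 × 0.95 = $202,540.

$202,540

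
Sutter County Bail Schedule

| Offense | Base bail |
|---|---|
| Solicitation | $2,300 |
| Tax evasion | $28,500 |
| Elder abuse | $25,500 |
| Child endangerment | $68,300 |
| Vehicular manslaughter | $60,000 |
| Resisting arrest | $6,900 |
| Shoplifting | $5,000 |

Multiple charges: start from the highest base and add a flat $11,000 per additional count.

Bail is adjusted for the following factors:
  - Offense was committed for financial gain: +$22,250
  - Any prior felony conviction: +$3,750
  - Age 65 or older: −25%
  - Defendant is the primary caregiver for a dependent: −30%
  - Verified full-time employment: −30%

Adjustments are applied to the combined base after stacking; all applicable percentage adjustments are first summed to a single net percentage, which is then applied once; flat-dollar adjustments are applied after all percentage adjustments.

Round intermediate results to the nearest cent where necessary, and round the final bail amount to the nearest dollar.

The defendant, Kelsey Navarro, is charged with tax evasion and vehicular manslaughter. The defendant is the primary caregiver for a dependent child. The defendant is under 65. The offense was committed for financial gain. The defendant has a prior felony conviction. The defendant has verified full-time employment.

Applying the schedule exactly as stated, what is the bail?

Base amounts from the schedule: tax evasion $28,500; vehicular manslaughter $60,000.
Stacking rule: highest base plus $11,000 per additional charge. Highest is vehicular manslaughter at $60,000; 1 additional charge → +$11,000. Combined base = $71,000.
Net percentage adjustment: −30% −30% = −60%. $71,000 × 0.4 = $28,400.
Offense was committed for financial gain (+$22,250 flat): $28,400 + $22,250 = $50,650.
Any prior felony conviction (+$3,750 flat): $50,650 + $3,750 = $54,400.

$54,400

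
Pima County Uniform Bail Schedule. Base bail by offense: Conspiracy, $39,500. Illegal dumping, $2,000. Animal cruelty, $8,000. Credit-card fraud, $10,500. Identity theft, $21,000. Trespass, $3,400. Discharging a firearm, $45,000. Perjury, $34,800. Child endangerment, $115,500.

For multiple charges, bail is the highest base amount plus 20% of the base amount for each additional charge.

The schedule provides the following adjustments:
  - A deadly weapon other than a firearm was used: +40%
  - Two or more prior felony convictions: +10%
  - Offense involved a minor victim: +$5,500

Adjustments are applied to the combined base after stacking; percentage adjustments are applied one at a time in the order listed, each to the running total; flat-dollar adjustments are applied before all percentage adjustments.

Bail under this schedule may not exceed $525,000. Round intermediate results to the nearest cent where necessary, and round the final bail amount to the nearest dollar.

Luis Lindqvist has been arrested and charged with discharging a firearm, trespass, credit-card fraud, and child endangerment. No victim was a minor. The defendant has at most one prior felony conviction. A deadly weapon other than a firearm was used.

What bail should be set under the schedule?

Base amounts from the schedule: discharging a firearm $45,000; trespass $3,400; credit-card fraud $10,500; child endangerment $115,500.
Stacking rule: highest base plus 20% of each additional charge. Highest is child endangerment at $115,500. Additional: $45,000 × 20% = $9,000; $3,400 × 20% = $680; $10,500 × 20% = $2,100. Combined base = $115,500 + $11,780 = $127,280.
A deadly weapon other than a firearm was used (+40%): $127,280 × 1.4 = $178,192.
$178,192 is within the $525,000 maximum.

$178,192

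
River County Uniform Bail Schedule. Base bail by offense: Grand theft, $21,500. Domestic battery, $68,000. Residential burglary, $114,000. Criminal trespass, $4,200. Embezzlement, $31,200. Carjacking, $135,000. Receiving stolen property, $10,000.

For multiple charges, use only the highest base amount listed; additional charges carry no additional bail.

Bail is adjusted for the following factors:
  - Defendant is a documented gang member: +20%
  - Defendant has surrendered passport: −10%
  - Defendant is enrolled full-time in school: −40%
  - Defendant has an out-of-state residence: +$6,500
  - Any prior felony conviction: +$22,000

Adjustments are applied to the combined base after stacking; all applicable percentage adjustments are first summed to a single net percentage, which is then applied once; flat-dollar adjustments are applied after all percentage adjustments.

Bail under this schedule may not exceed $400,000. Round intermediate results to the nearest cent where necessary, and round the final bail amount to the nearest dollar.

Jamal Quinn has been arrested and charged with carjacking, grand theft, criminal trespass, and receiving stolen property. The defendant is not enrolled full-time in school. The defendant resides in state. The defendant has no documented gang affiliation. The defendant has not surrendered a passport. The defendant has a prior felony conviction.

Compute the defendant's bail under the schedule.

Base amounts from the schedule: carjacking $135,000; grand theft $21,500; criminal trespass $4,200; receiving stolen property $10,000.
Stacking rule: use the highest base only. Highest is carjacking at $135,000. Combined base = $135,000.
Any prior felony conviction (+$22,000 flat): $135,000 + $22,000 = $157,000.
$157,000 is within the $400,000 maximum.

$157,000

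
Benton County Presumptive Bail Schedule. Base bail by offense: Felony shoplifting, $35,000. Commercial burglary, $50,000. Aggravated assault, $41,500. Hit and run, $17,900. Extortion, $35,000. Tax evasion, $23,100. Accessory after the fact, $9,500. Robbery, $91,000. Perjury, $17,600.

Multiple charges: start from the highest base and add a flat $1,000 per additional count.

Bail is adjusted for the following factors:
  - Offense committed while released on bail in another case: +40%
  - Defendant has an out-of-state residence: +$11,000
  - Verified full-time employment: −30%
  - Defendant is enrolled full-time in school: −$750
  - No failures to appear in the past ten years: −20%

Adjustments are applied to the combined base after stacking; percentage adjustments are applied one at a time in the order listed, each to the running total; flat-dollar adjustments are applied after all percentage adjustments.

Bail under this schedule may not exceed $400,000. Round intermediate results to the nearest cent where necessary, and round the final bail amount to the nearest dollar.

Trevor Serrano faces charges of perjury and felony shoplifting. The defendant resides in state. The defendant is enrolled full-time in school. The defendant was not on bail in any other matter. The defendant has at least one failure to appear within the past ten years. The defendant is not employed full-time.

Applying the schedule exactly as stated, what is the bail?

$35,250

Base amounts from the schedule: perjury $17,600; felony shoplifting $35,000.
Stacking rule: highest base plus $1,000 per additional charge. Highest is felony shoplifting at $35,000; 1 additional charge → +$1,000. Combined base = $36,000.
Defendant is enrolled full-time in school (−$750 flat): $36,000 − $750 = $35,250.
$35,250 is within the $400,000 maximum.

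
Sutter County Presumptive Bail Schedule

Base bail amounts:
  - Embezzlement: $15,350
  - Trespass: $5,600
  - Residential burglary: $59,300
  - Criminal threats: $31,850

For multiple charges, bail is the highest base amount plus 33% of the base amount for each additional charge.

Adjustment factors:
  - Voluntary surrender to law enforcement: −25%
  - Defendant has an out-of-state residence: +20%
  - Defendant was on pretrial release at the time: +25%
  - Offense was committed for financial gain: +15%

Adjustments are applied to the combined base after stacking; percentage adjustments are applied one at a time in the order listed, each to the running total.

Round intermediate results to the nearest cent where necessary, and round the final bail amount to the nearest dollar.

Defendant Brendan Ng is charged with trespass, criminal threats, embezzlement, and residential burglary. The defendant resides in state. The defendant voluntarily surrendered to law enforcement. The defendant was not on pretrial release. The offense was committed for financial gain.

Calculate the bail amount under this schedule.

Base amounts from the schedule: trespass $5,600; criminal threats $31,850; embezzlement $15,350; residential burglary $59,300.
Stacking rule: highest base plus 33% of each additional charge. Highest is residential burglary at $59,300. Additional: $5,600 × 33% = $1,848; $31,850 × 33% = $10,510.50; $15,350 × 33% = $5,065.50. Combined base = $59,300 + $17,424 = $76,724.
Voluntary surrender to law enforcement (−25%): $76,724 × 0.75 = $57,543.
Offense was committed for financial gain (+15%): $57,543 × 1.15 = $66,174.45.
Rounded to the nearest dollar: $66,174.

$66,174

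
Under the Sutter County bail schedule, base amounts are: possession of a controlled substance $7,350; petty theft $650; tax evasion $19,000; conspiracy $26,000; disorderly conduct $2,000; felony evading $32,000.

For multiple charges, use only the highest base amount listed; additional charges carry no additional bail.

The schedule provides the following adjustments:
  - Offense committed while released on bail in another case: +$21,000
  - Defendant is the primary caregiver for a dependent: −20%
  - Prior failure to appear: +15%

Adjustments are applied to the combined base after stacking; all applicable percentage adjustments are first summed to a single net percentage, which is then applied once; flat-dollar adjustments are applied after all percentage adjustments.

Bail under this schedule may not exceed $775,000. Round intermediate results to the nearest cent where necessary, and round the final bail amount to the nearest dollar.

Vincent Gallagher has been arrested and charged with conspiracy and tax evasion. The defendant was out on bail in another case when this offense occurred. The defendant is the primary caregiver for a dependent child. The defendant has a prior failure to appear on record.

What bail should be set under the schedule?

$45,700

Base amounts from the schedule: conspiracy $26,000; tax evasion $19,000.
Stacking rule: use the highest base only. Highest is conspiracy at $26,000. Combined base = $26,000.
Net percentage adjustment: −20% +15% = −5%. $26,000 × 0.95 = $24,700.
Offense committed while released on bail in another case (+$21,000 flat): $24,700 + $21,000 = $45,700.
$45,700 is within the $775,000 maximum.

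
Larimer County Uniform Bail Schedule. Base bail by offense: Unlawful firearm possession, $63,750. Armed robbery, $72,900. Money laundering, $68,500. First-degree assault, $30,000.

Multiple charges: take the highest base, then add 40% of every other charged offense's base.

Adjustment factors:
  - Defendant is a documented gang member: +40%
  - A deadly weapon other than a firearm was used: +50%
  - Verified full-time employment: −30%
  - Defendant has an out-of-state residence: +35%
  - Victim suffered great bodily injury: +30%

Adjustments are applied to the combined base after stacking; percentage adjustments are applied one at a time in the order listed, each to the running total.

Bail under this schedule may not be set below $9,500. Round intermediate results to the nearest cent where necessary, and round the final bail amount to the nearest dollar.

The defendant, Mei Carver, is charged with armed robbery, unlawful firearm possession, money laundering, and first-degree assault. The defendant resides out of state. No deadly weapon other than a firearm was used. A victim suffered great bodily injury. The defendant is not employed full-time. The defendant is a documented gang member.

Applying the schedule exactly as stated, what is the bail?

Base amounts from the schedule: armed robbery $72,900; unlawful firearm possession $63,750; money laundering $68,500; first-degree assault $30,000.
Stacking rule: highest base plus 40% of each additional charge. Highest is armed robbery at $72,900. Additional: $63,750 × 40% = $25,500; $68,500 × 40% = $27,400; $30,000 × 40% = $12,000. Combined base = $72,900 + $64,900 = $137,800.
Defendant is a documented gang member (+40%): $137,800 × 1.4 = $192,920.
Defendant has an out-of-state residence (+35%): $192,920 × 1.35 = $260,442.
Victim suffered great bodily injury (+30%): $260,442 × 1.3 = $338,574.60.
$338,574.60 is at or above the $9,500 minimum.
Rounded to the nearest dollar: $338,575.

$338,575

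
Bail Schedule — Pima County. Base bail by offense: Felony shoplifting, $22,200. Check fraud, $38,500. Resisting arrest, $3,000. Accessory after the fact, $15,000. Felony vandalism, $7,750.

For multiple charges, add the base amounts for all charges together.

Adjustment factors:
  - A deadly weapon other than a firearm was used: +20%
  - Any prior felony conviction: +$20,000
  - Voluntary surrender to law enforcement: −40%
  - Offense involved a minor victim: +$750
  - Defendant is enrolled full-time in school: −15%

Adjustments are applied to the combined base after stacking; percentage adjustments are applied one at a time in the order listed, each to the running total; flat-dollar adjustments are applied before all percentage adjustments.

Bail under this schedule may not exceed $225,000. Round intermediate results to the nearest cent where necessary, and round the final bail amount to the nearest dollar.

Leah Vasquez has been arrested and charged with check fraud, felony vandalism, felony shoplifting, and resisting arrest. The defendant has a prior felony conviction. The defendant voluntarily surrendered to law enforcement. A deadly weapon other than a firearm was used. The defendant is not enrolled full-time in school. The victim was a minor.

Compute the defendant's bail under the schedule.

$66,384

Base amounts from the schedule: check fraud $38,500; felony vandalism $7,750; felony shoplifting $22,200; resisting arrest $3,000.
Stacking rule: sum of all bases. $38,500 + $7,750 + $22,200 + $3,000 = $71,450.
Any prior felony conviction (+$20,000 flat): $71,450 + $20,000 = $91,450.
Offense involved a minor victim (+$750 flat): $91,450 + $750 = $92,200.
A deadly weapon other than a firearm was used (+20%): $92,200 × 1.2 = $110,640.
Voluntary surrender to law enforcement (−40%): $110,640 × 0.6 = $66,384.
$66,384 is within the $225,000 maximum.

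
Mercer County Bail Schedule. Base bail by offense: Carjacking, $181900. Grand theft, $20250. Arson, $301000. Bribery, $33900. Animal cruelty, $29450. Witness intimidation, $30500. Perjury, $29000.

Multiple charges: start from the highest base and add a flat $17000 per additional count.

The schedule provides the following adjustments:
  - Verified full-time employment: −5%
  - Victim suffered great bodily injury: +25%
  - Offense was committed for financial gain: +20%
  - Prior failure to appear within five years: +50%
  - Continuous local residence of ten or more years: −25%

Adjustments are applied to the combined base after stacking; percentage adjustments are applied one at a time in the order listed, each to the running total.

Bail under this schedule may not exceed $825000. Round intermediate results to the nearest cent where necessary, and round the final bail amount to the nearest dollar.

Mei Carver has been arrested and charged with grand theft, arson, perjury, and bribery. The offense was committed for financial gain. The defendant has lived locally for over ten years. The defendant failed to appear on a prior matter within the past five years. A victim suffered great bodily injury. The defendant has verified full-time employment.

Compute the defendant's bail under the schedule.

$564300

Base amounts from the schedule: grand theft $20250; arson $301000; perjury $29000; bribery $33900.
Stacking rule: highest base plus $17000 per additional charge. Highest is arson at $301000; 3 additional charges → +$51000. Combined base = $352000.
Verified full-time employment (−5%): $352000 × 0.95 = $334400.
Victim suffered great bodily injury (+25%): $334400 × 1.25 = $418000.
Offense was committed for financial gain (+20%): $418000 × 1.2 = $501600.
Prior failure to appear within five years (+50%): $501600 × 1.5 = $752400.
Continuous local residence of ten or more years (−25%): $752400 × 0.75 = $564300.
$564300 is within the $825000 maximum.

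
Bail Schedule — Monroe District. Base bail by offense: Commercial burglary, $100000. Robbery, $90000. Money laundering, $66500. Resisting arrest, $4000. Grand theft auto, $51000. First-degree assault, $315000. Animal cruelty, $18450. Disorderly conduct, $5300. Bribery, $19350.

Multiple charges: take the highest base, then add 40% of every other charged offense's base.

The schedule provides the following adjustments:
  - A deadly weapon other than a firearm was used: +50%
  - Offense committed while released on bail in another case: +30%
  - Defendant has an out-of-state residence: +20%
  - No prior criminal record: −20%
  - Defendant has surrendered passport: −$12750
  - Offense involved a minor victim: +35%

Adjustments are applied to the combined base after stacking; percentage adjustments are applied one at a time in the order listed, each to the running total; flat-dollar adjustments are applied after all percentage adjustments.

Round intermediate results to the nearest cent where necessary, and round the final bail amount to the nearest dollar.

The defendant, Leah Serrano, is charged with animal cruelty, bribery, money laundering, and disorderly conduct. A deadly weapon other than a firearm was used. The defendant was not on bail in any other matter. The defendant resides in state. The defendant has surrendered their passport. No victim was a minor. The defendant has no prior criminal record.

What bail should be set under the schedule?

Base amounts from the schedule: animal cruelty $18450; bribery $19350; money laundering $66500; disorderly conduct $5300.
Stacking rule: highest base plus 40% of each additional charge. Highest is money laundering at $66500. Additional: $18450 × 40% = $7380; $19350 × 40% = $7740; $5300 × 40% = $2120. Combined base = $66500 + $17240 = $83740.
A deadly weapon other than a firearm was used (+50%): $83740 × 1.5 = $125610.
No prior criminal record (−20%): $125610 × 0.8 = $100488.
Defendant has surrendered passport (−$12750 flat): $100488 − $12750 = $87738.

$87738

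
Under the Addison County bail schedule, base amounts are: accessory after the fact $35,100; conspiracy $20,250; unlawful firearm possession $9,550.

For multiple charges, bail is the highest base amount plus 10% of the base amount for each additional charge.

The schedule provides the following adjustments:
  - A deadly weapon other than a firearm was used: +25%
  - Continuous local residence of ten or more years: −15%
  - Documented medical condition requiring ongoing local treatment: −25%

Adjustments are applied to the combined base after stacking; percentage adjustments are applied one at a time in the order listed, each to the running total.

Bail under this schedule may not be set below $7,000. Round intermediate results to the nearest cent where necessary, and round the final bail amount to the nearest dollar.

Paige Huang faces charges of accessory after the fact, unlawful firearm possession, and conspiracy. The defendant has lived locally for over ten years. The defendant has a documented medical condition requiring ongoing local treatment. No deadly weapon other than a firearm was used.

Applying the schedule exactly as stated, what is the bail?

$24,276

Base amounts from the schedule: accessory after the fact $35,100; unlawful firearm possession $9,550; conspiracy $20,250.
Stacking rule: highest base plus 10% of each additional charge. Highest is accessory after the fact at $35,100. Additional: $9,550 × 10% = $955; $20,250 × 10% = $2,025. Combined base = $35,100 + $2,980 = $38,080.
Continuous local residence of ten or more years (−15%): $38,080 × 0.85 = $32,368.
Documented medical condition requiring ongoing local treatment (−25%): $32,368 × 0.75 = $24,276.
$24,276 is at or above the $7,000 minimum.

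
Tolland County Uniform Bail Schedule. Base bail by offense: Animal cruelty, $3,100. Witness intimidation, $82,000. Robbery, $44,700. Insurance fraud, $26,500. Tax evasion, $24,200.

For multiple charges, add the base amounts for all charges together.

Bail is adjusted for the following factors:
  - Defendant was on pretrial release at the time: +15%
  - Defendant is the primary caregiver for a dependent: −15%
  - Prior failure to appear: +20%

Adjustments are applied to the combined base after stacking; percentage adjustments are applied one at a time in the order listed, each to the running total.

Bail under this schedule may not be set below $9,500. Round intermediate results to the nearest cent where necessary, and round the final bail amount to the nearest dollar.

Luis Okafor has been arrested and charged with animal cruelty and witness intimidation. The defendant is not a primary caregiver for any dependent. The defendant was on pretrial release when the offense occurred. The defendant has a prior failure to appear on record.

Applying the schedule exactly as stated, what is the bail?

Base amounts from the schedule: animal cruelty $3,100; witness intimidation $82,000.
Stacking rule: sum of all bases. $3,100 + $82,000 = $85,100.
Defendant was on pretrial release at the time (+15%): $85,100 × 1.15 = $97,865.
Prior failure to appear (+20%): $97,865 × 1.2 = $117,438.
$117,438 is at or above the $9,500 minimum.

$117,438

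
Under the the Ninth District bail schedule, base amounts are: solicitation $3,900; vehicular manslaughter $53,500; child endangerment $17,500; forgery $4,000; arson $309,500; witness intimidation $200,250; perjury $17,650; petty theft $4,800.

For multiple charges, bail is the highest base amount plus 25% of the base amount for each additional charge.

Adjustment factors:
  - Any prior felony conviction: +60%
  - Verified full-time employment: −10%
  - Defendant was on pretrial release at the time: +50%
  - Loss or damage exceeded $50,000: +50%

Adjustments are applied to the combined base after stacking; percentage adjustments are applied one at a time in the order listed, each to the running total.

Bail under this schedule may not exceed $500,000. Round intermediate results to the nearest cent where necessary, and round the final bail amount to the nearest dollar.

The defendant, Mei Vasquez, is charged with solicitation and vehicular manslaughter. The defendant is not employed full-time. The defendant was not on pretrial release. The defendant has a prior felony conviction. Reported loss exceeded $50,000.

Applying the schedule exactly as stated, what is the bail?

$130,740

Base amounts from the schedule: solicitation $3,900; vehicular manslaughter $53,500.
Stacking rule: highest base plus 25% of each additional charge. Highest is vehicular manslaughter at $53,500. Additional: $3,900 × 25% = $975. Combined base = $53,500 + $975 = $54,475.
Any prior felony conviction (+60%): $54,475 × 1.6 = $87,160.
Loss or damage exceeded $50,000 (+50%): $87,160 × 1.5 = $130,740.
$130,740 is within the $500,000 maximum.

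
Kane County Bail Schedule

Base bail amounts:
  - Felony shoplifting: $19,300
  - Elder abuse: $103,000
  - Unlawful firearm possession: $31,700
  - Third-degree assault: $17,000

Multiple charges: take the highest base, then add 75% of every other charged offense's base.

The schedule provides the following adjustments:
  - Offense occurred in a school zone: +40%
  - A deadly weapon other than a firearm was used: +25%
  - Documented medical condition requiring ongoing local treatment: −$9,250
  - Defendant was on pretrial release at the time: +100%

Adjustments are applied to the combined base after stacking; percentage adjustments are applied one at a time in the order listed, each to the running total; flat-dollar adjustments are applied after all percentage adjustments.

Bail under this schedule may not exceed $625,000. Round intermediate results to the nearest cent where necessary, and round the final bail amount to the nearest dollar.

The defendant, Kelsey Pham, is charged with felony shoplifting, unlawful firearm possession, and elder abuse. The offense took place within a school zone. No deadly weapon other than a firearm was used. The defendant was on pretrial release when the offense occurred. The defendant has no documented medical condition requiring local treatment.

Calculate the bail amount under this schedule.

$395,500

Base amounts from the schedule: felony shoplifting $19,300; unlawful firearm possession $31,700; elder abuse $103,000.
Stacking rule: highest base plus 75% of each additional charge. Highest is elder abuse at $103,000. Additional: $19,300 × 75% = $14,475; $31,700 × 75% = $23,775. Combined base = $103,000 + $38,250 = $141,250.
Offense occurred in a school zone (+40%): $141,250 × 1.4 = $197,750.
Defendant was on pretrial release at the time (+100%): $197,750 × 2 = $395,500.
$395,500 is within the $625,000 maximum.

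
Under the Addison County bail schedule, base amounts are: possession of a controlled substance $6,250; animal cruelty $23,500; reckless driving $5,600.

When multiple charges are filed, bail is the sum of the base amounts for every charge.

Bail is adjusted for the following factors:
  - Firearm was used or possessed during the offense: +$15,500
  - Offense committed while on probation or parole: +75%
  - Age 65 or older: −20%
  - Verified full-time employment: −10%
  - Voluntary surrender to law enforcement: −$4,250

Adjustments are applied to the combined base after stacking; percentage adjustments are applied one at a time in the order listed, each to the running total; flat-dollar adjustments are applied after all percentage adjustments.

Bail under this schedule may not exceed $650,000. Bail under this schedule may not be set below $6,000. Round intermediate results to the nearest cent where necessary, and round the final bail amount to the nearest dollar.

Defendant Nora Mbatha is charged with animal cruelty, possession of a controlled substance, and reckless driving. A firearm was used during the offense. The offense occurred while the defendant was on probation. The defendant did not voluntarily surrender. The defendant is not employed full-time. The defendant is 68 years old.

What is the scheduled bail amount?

Base amounts from the schedule: animal cruelty $23,500; possession of a controlled substance $6,250; reckless driving $5,600.
Stacking rule: sum of all bases. $23,500 + $6,250 + $5,600 = $35,350.
Offense committed while on probation or parole (+75%): $35,350 × 1.75 = $61,862.50.
Age 65 or older (−20%): $61,862.50 × 0.8 = $49,490.
Firearm was used or possessed during the offense (+$15,500 flat): $49,490 + $15,500 = $64,990.
$64,990 is within the $650,000 maximum.
$64,990 is at or above the $6,000 minimum.

$64,990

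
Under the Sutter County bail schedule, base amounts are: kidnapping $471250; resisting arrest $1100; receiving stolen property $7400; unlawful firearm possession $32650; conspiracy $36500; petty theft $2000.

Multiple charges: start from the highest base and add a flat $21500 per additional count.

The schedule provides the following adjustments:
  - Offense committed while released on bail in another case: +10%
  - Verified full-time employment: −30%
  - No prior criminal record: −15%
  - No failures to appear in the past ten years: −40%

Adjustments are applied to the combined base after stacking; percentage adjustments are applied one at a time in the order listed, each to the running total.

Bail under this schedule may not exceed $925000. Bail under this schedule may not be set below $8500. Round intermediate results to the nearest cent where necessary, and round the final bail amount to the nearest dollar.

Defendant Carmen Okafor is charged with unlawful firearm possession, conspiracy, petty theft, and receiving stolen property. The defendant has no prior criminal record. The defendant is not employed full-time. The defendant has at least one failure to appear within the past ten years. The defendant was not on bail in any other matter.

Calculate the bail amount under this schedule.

$85850

Base amounts from the schedule: unlawful firearm possession $32650; conspiracy $36500; petty theft $2000; receiving stolen property $7400.
Stacking rule: highest base plus $21500 per additional charge. Highest is conspiracy at $36500; 3 additional charges → +$64500. Combined base = $101000.
No prior criminal record (−15%): $101000 × 0.85 = $85850.
$85850 is within the $925000 maximum.
$85850 is at or above the $8500 minimum.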